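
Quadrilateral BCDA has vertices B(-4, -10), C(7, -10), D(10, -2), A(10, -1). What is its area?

Shoelace: sum of cross terms = 102, Area = (1/2)|102| = 51

51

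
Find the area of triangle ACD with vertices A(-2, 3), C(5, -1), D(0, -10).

Shoelace: Area = (1/2)|-2(-1--10) + 5(-10-3) + 0(3--1)| = (1/2)(83) = 83/2

83/2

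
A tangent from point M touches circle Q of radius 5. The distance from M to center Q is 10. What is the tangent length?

The tangent, radius, and line from the external point to the center form a right triangle.
The right angle is where the tangent meets the radius.
By the Pythagorean theorem: tangent² + 5² = 10²
tangent² = 100 - 25 = 75
tangent = 5*sqrt(3)

5*sqrt(3)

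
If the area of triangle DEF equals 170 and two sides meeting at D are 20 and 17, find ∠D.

From the SAS area formula Area = (1/2)ab sin(C), rearranging gives sin(C) = 2*Area/(ab).
sin(C) = 2 * 170 / (340) = 1.
Therefore C = arcsin(1) = 90°.

90°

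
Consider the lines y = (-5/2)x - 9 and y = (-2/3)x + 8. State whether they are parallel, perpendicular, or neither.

Slope of line 1: m1 = -5/2
Slope of line 2: m2 = -2/3
m1 != m2 (-5/2 != -2/3), so not parallel.
m1 * m2 = (-5/2) * (-2/3) = 5/3 != -1, so not perpendicular.
The lines are neither parallel nor perpendicular.

Neither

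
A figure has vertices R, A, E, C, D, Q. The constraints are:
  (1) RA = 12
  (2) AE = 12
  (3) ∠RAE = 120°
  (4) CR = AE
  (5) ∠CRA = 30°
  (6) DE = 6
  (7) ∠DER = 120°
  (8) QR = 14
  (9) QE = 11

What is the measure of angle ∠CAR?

From the given relations: CR = AE = 12.
Step 1: By the law of cosines on triangle ARC: AC² = 12² + 12² − 2·12·12·cos(30°) = 38.58, so AC ≈ 6.21.
Step 2: By the inverse law of cosines on triangle CAR: cos(∠CAR) = (6.21² + 12² − 12²) / (2·6.21·12) = 38.58/149.08 = 0.2588, so ∠CAR = 75°.

Therefore, the measure of angle ∠CAR = 75°.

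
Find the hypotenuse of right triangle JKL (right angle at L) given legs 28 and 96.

By the Pythagorean theorem: JK^2 = JL^2 + KL^2
JK^2 = 28^2 + 96^2 = 784 + 9216 = 10000
JK = sqrt(10000) = 100

100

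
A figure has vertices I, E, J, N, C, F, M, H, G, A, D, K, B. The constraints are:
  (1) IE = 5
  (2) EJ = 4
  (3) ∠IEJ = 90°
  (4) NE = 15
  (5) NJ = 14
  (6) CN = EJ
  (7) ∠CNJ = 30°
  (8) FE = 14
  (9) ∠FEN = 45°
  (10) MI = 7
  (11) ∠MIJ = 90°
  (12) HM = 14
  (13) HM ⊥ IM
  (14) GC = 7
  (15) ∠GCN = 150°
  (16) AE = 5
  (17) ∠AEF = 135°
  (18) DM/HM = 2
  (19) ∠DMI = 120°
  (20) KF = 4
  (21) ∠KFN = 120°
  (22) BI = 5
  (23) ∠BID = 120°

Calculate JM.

Step 1: By the law of cosines on triangle JEI: JI² = 4² + 5² − 2·4·5·cos(90°) = 41, so JI = √41.
Step 2: By the law of cosines on triangle JIM: JM² = √41² + 7² − 2·√41·7·cos(90°) = 90, so JM = 3·√10.

Therefore, the length of JM = 3·√10.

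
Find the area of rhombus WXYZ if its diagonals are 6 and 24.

Area = (6 * 24) / 2 = 144 / 2 = 72

72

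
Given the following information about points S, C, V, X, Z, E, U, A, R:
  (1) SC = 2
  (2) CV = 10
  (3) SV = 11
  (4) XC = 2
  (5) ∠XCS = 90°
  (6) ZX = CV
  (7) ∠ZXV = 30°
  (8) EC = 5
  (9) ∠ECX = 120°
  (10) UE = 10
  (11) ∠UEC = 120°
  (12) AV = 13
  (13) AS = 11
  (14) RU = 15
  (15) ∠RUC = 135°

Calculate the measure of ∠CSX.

Step 1: By the law of cosines on triangle SCX: SX² = 2² + 2² − 2·2·2·cos(90°) = 8, so SX = 2·√2.
Step 2: By the inverse law of cosines on triangle CSX: cos(∠CSX) = (2² + (2·√2)² − 2²) / (2·2·2·√2) = 8/11.31 = 0.7071, so ∠CSX = 45°.

Therefore, the measure of angle ∠CSX = 45°.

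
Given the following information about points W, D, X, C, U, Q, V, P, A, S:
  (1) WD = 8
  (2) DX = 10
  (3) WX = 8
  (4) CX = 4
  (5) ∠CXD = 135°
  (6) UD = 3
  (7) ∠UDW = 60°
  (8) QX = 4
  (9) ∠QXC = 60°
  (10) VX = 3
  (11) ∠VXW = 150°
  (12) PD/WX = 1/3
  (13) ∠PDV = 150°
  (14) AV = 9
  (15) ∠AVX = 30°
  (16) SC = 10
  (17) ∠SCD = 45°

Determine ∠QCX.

Step 1: By the law of cosines on triangle CXQ: CQ² = 4² + 4² − 2·4·4·cos(60°) = 16, so CQ = 4.
Step 2: By the inverse law of cosines on triangle QCX: cos(∠QCX) = (4² + 4² − 4²) / (2·4·4) = 16/32 = 0.5, so ∠QCX = 60°.

Therefore, the measure of angle ∠QCX = 60°.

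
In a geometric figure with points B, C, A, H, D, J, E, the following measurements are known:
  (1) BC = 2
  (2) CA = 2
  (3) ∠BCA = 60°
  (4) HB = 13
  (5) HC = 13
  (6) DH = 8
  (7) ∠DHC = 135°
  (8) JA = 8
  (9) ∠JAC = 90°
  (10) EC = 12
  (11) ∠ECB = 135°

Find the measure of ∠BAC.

Step 1: By the law of cosines on triangle ACB: AB² = 2² + 2² − 2·2·2·cos(60°) = 4, so AB = 2.
Step 2: By the inverse law of cosines on triangle BAC: cos(∠BAC) = (2² + 2² − 2²) / (2·2·2) = 4/8 = 0.5, so ∠BAC = 60°.

Therefore, the measure of angle ∠BAC = 60°.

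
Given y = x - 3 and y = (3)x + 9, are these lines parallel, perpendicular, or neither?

Slope of line 1: m1 = 1
Slope of line 2: m2 = 3
m1 != m2 (1 != 3), so not parallel.
m1 * m2 = (1) * (3) = 3 != -1, so not perpendicular.
The lines are neither parallel nor perpendicular.

Neither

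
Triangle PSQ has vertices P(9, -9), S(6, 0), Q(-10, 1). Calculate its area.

Using the Shoelace formula for a triangle:
Area = (1/2)|x0(y1 - y2) + x1(y2 - y0) + x2(y0 - y1)|
Area = (1/2)|9(0 - 1) + 6(1 - -9) + -10(-9 - 0)|
Area = (1/2)|-9 + 60 + 90|
Area = (1/2)|141|
Area = (1/2)(141)
Area = 141/2

141/2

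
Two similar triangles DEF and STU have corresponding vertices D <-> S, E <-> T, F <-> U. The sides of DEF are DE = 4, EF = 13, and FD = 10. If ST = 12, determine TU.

k = 12/4 = 3. TU = 3 * 13 = 39.

39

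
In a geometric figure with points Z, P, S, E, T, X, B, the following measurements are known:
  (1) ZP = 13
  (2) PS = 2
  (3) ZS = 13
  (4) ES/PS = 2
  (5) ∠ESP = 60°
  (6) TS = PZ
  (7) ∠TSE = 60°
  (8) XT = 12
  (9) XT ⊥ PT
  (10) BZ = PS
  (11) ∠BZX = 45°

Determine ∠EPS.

From the given relations: ES = 2·PS = 2·2 = 4.
Step 1: By the law of cosines on triangle PSE: PE² = 2² + 4² − 2·2·4·cos(60°) = 12, so PE = 2·√3.
Step 2: By the inverse law of cosines on triangle EPS: cos(∠EPS) = ((2·√3)² + 2² − 4²) / (2·2·√3·2) = 0/13.86 = 0, so ∠EPS = 90°.

Therefore, the measure of angle ∠EPS = 90°.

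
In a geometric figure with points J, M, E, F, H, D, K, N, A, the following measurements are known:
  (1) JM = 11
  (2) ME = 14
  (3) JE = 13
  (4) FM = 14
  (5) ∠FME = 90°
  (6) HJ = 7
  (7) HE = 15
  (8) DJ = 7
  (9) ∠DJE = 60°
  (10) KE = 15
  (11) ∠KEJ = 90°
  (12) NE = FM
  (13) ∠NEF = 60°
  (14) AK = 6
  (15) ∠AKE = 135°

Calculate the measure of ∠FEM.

Step 1: By the law of cosines on triangle EMF: EF² = 14² + 14² − 2·14·14·cos(90°) = 392, so EF = 14·√2.
Step 2: By the inverse law of cosines on triangle FEM: cos(∠FEM) = ((14·√2)² + 14² − 14²) / (2·14·√2·14) = 392/554.37 = 0.7071, so ∠FEM = 45°.

Therefore, the measure of angle ∠FEM = 45°.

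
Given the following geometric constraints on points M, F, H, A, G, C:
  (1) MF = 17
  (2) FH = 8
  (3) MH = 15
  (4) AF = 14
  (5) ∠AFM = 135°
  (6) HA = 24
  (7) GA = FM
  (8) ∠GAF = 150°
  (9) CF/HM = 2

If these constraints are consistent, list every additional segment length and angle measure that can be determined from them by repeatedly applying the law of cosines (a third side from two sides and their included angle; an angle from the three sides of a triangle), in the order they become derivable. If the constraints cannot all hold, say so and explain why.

These constraints are not satisfiable: by the triangle inequality in triangle FHA, (2) FH = 8 and (4) AF = 14 force HA ≤ 8 + 14 = 22, but (6) says HA = 24. No planar figure meets all of them, so nothing further can be derived.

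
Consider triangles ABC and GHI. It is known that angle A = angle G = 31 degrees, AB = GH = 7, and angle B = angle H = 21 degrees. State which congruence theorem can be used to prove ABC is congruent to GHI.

Consider the given information: angle A = angle G = 31 degrees, AB = GH = 7, and angle B = angle H = 21 degrees
This is not SSS or HL: SSS requires all three pairs of sides, but we don't have that. HL only applies to right triangles with matching hypotenuse and leg.
The correct criterion is ASA. Two pairs of corresponding angles and the included side are equal (Angle-Side-Angle).

ASA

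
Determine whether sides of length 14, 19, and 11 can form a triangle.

Sort the sides: 11, 14, 19.
It suffices to check that the sum of the two smallest exceeds the largest:
11 + 14 = 25 > 19. ✓
Yes, a valid triangle can be formed.

Yes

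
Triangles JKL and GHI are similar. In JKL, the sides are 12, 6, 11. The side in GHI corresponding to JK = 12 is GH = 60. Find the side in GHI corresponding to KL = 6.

Similar triangles have proportional sides. Setting up the proportion:
GH / JK = HI / KL
60 / 12 = HI / 6
HI = 6 * 60 / 12 = 30.

30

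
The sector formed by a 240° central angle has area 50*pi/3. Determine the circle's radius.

The sector covers 240°/360° = 2/3 of the full circle.
Full circle area = 50*pi/3 / 2/3 = 25*pi.
Since full area = πr², we get r² = 25*pi/π = 25, so r = 5.

5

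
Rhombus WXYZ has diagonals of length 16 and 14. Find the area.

Area = (16 * 14) / 2 = 224 / 2 = 112

112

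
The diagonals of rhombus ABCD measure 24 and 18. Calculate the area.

The diagonals of a rhombus divide it into four right triangles.
Each triangle has legs 24/ 2 = 12 and 18/2 = 9, so each has area (1/2)*12*9 = 54.
Four such triangles give total area = (d1 * d2) / 2 = 216.

216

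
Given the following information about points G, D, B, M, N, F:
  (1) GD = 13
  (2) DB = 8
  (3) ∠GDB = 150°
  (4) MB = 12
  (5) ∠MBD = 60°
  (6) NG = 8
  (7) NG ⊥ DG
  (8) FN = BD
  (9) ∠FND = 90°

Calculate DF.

From the given relations: FN = BD = 8.
Step 1: By the law of cosines on triangle DGN: DN² = 13² + 8² − 2·13·8·cos(90°) = 233, so DN ≈ 15.26.
Step 2: By the law of cosines on triangle DNF: DF² = 15.26² + 8² − 2·15.26·8·cos(90°) = 297, so DF = 3·√33.

Therefore, the length of DF = 3·√33.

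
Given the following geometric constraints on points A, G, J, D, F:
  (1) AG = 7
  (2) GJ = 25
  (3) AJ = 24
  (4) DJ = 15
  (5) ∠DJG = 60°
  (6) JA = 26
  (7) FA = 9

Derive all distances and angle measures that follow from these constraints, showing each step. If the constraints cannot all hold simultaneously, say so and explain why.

These constraints are not satisfiable: (3) AJ = 24 and (6) JA = 26 assign two different lengths to the same segment. No planar figure meets all of them, so nothing further can be derived.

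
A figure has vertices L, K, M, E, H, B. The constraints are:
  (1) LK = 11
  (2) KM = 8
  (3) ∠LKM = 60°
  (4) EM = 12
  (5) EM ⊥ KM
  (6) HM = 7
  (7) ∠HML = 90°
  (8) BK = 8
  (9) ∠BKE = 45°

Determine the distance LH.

Step 1: By the law of cosines on triangle LKM: LM² = 11² + 8² − 2·11·8·cos(60°) = 97, so LM = √97.
Step 2: By the law of cosines on triangle LMH: LH² = √97² + 7² − 2·√97·7·cos(90°) = 146, so LH = √146.

Therefore, the length of LH = √146.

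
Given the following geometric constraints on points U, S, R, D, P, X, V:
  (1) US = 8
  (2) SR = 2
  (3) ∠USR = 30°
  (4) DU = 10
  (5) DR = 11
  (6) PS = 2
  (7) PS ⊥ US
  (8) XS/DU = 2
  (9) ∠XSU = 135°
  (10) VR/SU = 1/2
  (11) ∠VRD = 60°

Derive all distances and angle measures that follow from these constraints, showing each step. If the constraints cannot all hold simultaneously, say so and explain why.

The constraints are consistent.

From the given relations:
  XS = 2·DU = 2·10 = 20
  VR = 1/2·SU = 1/2·8 = 4

Step 1: From US = 8, SR = 2, and ∠USR = 30°, by the law of cosines:
  UR² = US² + SR² - 2·US·SR·cos(30°) = 64 + 4 - 27.71 = 40.29
  UR ≈ 6.35

Step 2: From US = 8, SP = 2, and ∠USP = 90°, by the law of cosines:
  UP² = US² + SP² - 2·US·SP·cos(90°) = 64 + 4 - 0 = 68
  UP = 2·√17

Step 3: From US = 8, SX = 20, and ∠USX = 135°, by the law of cosines:
  UX² = US² + SX² - 2·US·SX·cos(135°) = 64 + 400 + 226.3 = 690.3
  UX ≈ 26.27

Step 4: From DR = 11, RV = 4, and ∠DRV = 60°, by the law of cosines:
  DV² = DR² + RV² - 2·DR·RV·cos(60°) = 121 + 16 - 44 = 93
  DV = √93

Step 5: From UD = 10, UR = 6.35, DR = 11, by the inverse law of cosines:
  cos(∠DUR) = (UD² + UR² - DR²) / (2·UD·UR)
  ∠DUR = 81.26°

Step 6: From UP = 2·√17, US = 8, PS = 2, by the inverse law of cosines:
  cos(∠PUS) = (UP² + US² - PS²) / (2·UP·US)
  ∠PUS = 14.04°

Step 7: From UR = 6.35, US = 8, RS = 2, by the inverse law of cosines:
  cos(∠RUS) = (UR² + US² - RS²) / (2·UR·US)
  ∠RUS = 9.06°

Step 8: From US = 8, UX = 26.27, SX = 20, by the inverse law of cosines:
  cos(∠SUX) = (US² + UX² - SX²) / (2·US·UX)
  ∠SUX = 32.57°

Step 9: From RD = 11, RU = 6.35, DU = 10, by the inverse law of cosines:
  cos(∠DRU) = (RD² + RU² - DU²) / (2·RD·RU)
  ∠DRU = 63.97°

Step 10: From RS = 2, RU = 6.35, SU = 8, by the inverse law of cosines:
  cos(∠SRU) = (RS² + RU² - SU²) / (2·RS·RU)
  ∠SRU = 140.94°

Step 11: From DR = 11, DU = 10, RU = 6.35, by the inverse law of cosines:
  cos(∠RDU) = (DR² + DU² - RU²) / (2·DR·DU)
  ∠RDU = 34.77°

Step 12: From DR = 11, DV = √93, RV = 4, by the inverse law of cosines:
  cos(∠RDV) = (DR² + DV² - RV²) / (2·DR·DV)
  ∠RDV = 21.05°

Step 13: From PS = 2, PU = 2·√17, SU = 8, by the inverse law of cosines:
  cos(∠SPU) = (PS² + PU² - SU²) / (2·PS·PU)
  ∠SPU = 75.96°

Step 14: From XS = 20, XU = 26.27, SU = 8, by the inverse law of cosines:
  cos(∠SXU) = (XS² + XU² - SU²) / (2·XS·XU)
  ∠SXU = 12.43°

Step 15: From VD = √93, VR = 4, DR = 11, by the inverse law of cosines:
  cos(∠DVR) = (VD² + VR² - DR²) / (2·VD·VR)
  ∠DVR = 98.95°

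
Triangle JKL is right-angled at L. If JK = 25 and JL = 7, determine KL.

By the Pythagorean theorem: KL^2 = JK^2 - JL^2
KL^2 = 25^2 - 7^2 = 625 - 49 = 576
KL = sqrt(576) = 24

24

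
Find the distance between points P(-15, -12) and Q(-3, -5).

d = sqrt((12)^2 + (7)^2) = sqrt(193)

sqrt(193)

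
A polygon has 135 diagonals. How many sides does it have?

Using d = n(n - 3)/2, we solve 135 = n(n - 3)/2.
So n(n - 3) = 270.
Testing n = 18: 18 * 15 = 270 = 270. Correct.
The polygon has 18 sides.

18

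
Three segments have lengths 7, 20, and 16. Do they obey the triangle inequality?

Yes.
The triangle inequality requires that the sum of any two sides exceeds the third.
Here 7 + 16 = 23 > 20, so the condition is met.

Yes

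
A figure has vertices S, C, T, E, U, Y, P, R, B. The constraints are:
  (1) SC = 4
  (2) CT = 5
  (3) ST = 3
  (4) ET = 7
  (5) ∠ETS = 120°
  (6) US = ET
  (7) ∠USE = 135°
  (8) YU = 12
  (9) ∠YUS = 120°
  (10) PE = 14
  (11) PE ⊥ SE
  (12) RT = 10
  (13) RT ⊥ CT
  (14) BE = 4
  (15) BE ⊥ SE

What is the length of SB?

Step 1: By the law of cosines on triangle ETS: ES² = 7² + 3² − 2·7·3·cos(120°) = 79, so ES = √79.
Step 2: By the law of cosines on triangle SEB: SB² = √79² + 4² − 2·√79·4·cos(90°) = 95, so SB = √95.

Therefore, the length of SB = √95.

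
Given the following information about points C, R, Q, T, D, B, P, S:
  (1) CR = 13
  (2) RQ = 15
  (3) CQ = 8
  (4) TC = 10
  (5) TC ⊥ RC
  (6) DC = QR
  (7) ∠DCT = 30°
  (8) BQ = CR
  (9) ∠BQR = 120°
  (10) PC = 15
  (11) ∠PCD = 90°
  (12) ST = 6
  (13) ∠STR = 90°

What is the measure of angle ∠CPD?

From the given relations: DC = QR = 15.
Step 1: By the law of cosines on triangle PCD: PD² = 15² + 15² − 2·15·15·cos(90°) = 450, so PD = 15·√2.
Step 2: By the inverse law of cosines on triangle CPD: cos(∠CPD) = (15² + (15·√2)² − 15²) / (2·15·15·√2) = 450/636.4 = 0.7071, so ∠CPD = 45°.

Therefore, the measure of angle ∠CPD = 45°.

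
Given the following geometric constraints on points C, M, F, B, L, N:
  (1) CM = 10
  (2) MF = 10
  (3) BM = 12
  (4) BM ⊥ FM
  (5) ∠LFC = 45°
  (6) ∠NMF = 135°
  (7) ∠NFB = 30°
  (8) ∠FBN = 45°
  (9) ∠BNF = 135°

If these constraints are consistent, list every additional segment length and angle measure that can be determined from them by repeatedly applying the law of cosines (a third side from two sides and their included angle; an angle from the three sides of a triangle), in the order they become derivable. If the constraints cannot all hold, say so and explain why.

These constraints are not satisfiable: (7), (8) and (9) are the three interior angles of triangle NFB, which must sum to 180°, but 30° + 45° + 135° = 210°. No planar figure meets all of them, so nothing further can be derived.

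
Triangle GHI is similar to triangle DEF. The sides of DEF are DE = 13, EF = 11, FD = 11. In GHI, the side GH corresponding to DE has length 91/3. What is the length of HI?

Since the triangles are similar, the ratio of corresponding sides is constant.
Scale factor k = GH / DE = 91/3 / 13 = 7/3
HI = k * EF = 7/3 * 11 = 77/3

77/3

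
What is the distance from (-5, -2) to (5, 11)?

d = sqrt((10)^2 + (13)^2) = sqrt(269)

sqrt(269)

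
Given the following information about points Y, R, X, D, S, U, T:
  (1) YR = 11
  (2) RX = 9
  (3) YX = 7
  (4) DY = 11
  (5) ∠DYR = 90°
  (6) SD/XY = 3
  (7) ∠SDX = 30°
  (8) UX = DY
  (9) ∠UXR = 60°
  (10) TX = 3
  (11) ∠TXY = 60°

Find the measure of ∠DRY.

Step 1: By the law of cosines on triangle RYD: RD² = 11² + 11² − 2·11·11·cos(90°) = 242, so RD = 11·√2.
Step 2: By the inverse law of cosines on triangle DRY: cos(∠DRY) = ((11·√2)² + 11² − 11²) / (2·11·√2·11) = 242/342.24 = 0.7071, so ∠DRY = 45°.

Therefore, the measure of angle ∠DRY = 45°.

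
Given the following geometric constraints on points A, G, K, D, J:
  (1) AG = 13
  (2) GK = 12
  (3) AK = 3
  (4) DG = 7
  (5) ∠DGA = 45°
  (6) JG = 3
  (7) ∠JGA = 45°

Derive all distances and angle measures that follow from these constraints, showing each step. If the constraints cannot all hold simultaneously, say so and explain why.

The constraints are consistent.

Step 1: From AG = 13, GD = 7, and ∠AGD = 45°, by the law of cosines:
  AD² = AG² + GD² - 2·AG·GD·cos(45°) = 169 + 49 - 128.7 = 89.31
  AD ≈ 9.45

Step 2: From AG = 13, GJ = 3, and ∠AGJ = 45°, by the law of cosines:
  AJ² = AG² + GJ² - 2·AG·GJ·cos(45°) = 169 + 9 - 55.15 = 122.8
  AJ ≈ 11.08

Step 3: From AG = 13, AK = 3, GK = 12, by the inverse law of cosines:
  cos(∠GAK) = (AG² + AK² - GK²) / (2·AG·AK)
  ∠GAK = 64.16°

Step 4: From GA = 13, GK = 12, AK = 3, by the inverse law of cosines:
  cos(∠AGK) = (GA² + GK² - AK²) / (2·GA·GK)
  ∠AGK = 13°

Step 5: From KA = 3, KG = 12, AG = 13, by the inverse law of cosines:
  cos(∠AKG) = (KA² + KG² - AG²) / (2·KA·KG)
  ∠AKG = 102.84°

Step 6: From AD = 9.45, AG = 13, DG = 7, by the inverse law of cosines:
  cos(∠DAG) = (AD² + AG² - DG²) / (2·AD·AG)
  ∠DAG = 31.59°

Step 7: From AG = 13, AJ = 11.08, GJ = 3, by the inverse law of cosines:
  cos(∠GAJ) = (AG² + AJ² - GJ²) / (2·AG·AJ)
  ∠GAJ = 11.03°

Step 8: From DA = 9.45, DG = 7, AG = 13, by the inverse law of cosines:
  cos(∠ADG) = (DA² + DG² - AG²) / (2·DA·DG)
  ∠ADG = 103.41°

Step 9: From JA = 11.08, JG = 3, AG = 13, by the inverse law of cosines:
  cos(∠AJG) = (JA² + JG² - AG²) / (2·JA·JG)
  ∠AJG = 123.97°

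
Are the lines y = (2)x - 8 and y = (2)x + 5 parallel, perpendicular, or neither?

Slope of line 1: m1 = 2
Slope of line 2: m2 = 2
m1 = m2, so the lines are parallel.

Parallel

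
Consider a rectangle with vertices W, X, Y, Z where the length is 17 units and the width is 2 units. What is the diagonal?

d = sqrt(17^2 + 2^2) = sqrt(293)

sqrt(293)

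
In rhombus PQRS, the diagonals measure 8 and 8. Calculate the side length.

The diagonals of a rhombus bisect each other at right angles.
Half-diagonals: 8/2 = 4 and 8/2 = 4
side = sqrt(4^2 + 4^2)
side = sqrt(16 + 16)
side = sqrt(32) = 4*sqrt(2)

4*sqrt(2)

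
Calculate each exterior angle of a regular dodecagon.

Each exterior angle of a regular n-gon is 360 / n.
For n = 12: 360 / 12 = 30 degrees.

30 degrees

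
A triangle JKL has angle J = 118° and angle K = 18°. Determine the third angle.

angle L = 180 - 118 - 18 = 44 degrees.

44 degrees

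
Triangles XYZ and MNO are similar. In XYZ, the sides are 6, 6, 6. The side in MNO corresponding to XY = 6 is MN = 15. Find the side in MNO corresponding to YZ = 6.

k = 15/6 = 5/2. NO = 5/2 * 6 = 15.

15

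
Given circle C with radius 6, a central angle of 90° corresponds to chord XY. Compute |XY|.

Drop a perpendicular from the center to the chord, bisecting both the chord and the central angle.
Each half-chord = r sin(θ/2) = 6 sin(45°).
The full chord = 2 × 6 × sin(45°) = 6*sqrt(2).

6*sqrt(2)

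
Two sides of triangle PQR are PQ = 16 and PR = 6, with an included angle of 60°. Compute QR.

Law of cosines: QR^2 = 16^2 + 6^2 - 2(16)(6)cos(60°) = 196, so QR = 14.

14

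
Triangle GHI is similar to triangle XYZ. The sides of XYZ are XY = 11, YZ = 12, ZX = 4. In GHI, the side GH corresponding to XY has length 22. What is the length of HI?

k = 22/11 = 2. HI = 2 * 12 = 24.

24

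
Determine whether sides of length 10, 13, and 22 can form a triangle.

Sort the sides: 10, 13, 22.
It suffices to check that the sum of the two smallest exceeds the largest:
10 + 13 = 23 > 22. ✓
Yes, a valid triangle can be formed.

Yes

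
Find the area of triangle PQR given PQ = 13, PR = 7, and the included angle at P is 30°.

When two sides and the included angle are known, the area formula is (1/2)ab sin(C).
The height from one side to the opposite vertex is 7 sin(30°) = 7/2.
Area = (1/2) * 13 * 7/2 = 91/4.

91/4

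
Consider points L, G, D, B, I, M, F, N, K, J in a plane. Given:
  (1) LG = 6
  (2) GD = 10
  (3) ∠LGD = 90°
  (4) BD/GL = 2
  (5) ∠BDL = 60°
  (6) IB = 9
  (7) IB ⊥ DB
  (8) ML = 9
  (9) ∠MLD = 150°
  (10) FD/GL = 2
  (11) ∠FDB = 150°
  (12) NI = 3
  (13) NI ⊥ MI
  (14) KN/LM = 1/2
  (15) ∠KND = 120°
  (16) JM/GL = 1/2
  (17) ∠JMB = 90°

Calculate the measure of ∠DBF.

From the given relations: BD = 2·GL = 2·6 = 12; FD = 2·GL = 2·6 = 12.
Step 1: By the law of cosines on triangle BDF: BF² = 12² + 12² − 2·12·12·cos(150°) = 537.42, so BF ≈ 23.18.
Step 2: By the inverse law of cosines on triangle DBF: cos(∠DBF) = (12² + 23.18² − 12²) / (2·12·23.18) = 537.42/556.37 = 0.9659, so ∠DBF = 15°.

Therefore, the measure of angle ∠DBF = 15°.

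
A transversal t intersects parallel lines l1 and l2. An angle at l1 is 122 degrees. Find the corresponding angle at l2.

When a transversal crosses parallel lines, angles in the same position at each intersection are called corresponding angles.
These are always equal, so the answer is 122 degrees.

122 degrees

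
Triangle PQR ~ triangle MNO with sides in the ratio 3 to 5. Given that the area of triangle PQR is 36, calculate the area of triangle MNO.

Area ratio = (3/5)^2 = 9/25. Area of MNO = 36 * 25/9 = 100.

100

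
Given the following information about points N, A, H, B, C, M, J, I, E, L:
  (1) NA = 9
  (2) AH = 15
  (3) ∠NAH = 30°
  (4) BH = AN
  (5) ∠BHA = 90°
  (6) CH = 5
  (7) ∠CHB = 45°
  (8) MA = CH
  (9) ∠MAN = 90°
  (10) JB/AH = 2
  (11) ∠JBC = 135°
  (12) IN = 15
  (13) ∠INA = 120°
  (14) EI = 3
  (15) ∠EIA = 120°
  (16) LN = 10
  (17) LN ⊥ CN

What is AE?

Step 1: By the law of cosines on triangle ANI: AI² = 9² + 15² − 2·9·15·cos(120°) = 441, so AI = 21.
Step 2: By the law of cosines on triangle AIE: AE² = 21² + 3² − 2·21·3·cos(120°) = 513, so AE = 3·√57.

Therefore, the length of AE = 3·√57.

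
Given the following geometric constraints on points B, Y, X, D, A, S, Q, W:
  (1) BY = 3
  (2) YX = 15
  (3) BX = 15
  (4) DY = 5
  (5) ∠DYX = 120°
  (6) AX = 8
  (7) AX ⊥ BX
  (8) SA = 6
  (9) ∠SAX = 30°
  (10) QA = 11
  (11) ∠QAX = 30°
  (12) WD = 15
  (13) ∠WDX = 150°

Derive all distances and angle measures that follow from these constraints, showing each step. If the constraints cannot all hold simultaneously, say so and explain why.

The constraints are consistent.

Step 1: From BX = 15, XA = 8, and ∠BXA = 90°, by the law of cosines:
  BA² = BX² + XA² - 2·BX·XA·cos(90°) = 225 + 64 - 0 = 289
  BA = 17

Step 2: From XY = 15, YD = 5, and ∠XYD = 120°, by the law of cosines:
  XD² = XY² + YD² - 2·XY·YD·cos(120°) = 225 + 25 + 75 = 325
  XD = 5·√13

Step 3: From XA = 8, AS = 6, and ∠XAS = 30°, by the law of cosines:
  XS² = XA² + AS² - 2·XA·AS·cos(30°) = 64 + 36 - 83.14 = 16.86
  XS ≈ 4.11

Step 4: From XA = 8, AQ = 11, and ∠XAQ = 30°, by the law of cosines:
  XQ² = XA² + AQ² - 2·XA·AQ·cos(30°) = 64 + 121 - 152.4 = 32.58
  XQ ≈ 5.71

Step 5: From BX = 15, BY = 3, XY = 15, by the inverse law of cosines:
  cos(∠XBY) = (BX² + BY² - XY²) / (2·BX·BY)
  ∠XBY = 84.26°

Step 6: From YB = 3, YX = 15, BX = 15, by the inverse law of cosines:
  cos(∠BYX) = (YB² + YX² - BX²) / (2·YB·YX)
  ∠BYX = 84.26°

Step 7: From XB = 15, XY = 15, BY = 3, by the inverse law of cosines:
  cos(∠BXY) = (XB² + XY² - BY²) / (2·XB·XY)
  ∠BXY = 11.48°

Step 8: From XD = 5·√13, DW = 15, and ∠XDW = 150°, by the law of cosines:
  XW² = XD² + DW² - 2·XD·DW·cos(150°) = 325 + 225 + 468.4 = 1018
  XW ≈ 31.91

Step 9: From BA = 17, BX = 15, AX = 8, by the inverse law of cosines:
  cos(∠ABX) = (BA² + BX² - AX²) / (2·BA·BX)
  ∠ABX = 28.07°

Step 10: From XA = 8, XQ = 5.71, AQ = 11, by the inverse law of cosines:
  cos(∠AXQ) = (XA² + XQ² - AQ²) / (2·XA·XQ)
  ∠AXQ = 105.51°

Step 11: From XA = 8, XS = 4.11, AS = 6, by the inverse law of cosines:
  cos(∠AXS) = (XA² + XS² - AS²) / (2·XA·XS)
  ∠AXS = 46.94°

Step 12: From XD = 5·√13, XY = 15, DY = 5, by the inverse law of cosines:
  cos(∠DXY) = (XD² + XY² - DY²) / (2·XD·XY)
  ∠DXY = 13.9°

Step 13: From DX = 5·√13, DY = 5, XY = 15, by the inverse law of cosines:
  cos(∠XDY) = (DX² + DY² - XY²) / (2·DX·DY)
  ∠XDY = 46.1°

Step 14: From AB = 17, AX = 8, BX = 15, by the inverse law of cosines:
  cos(∠BAX) = (AB² + AX² - BX²) / (2·AB·AX)
  ∠BAX = 61.93°

Step 15: From SA = 6, SX = 4.11, AX = 8, by the inverse law of cosines:
  cos(∠ASX) = (SA² + SX² - AX²) / (2·SA·SX)
  ∠ASX = 103.06°

Step 16: From QA = 11, QX = 5.71, AX = 8, by the inverse law of cosines:
  cos(∠AQX) = (QA² + QX² - AX²) / (2·QA·QX)
  ∠AQX = 44.49°

Step 17: From XD = 5·√13, XW = 31.91, DW = 15, by the inverse law of cosines:
  cos(∠DXW) = (XD² + XW² - DW²) / (2·XD·XW)
  ∠DXW = 13.59°

Step 18: From WD = 15, WX = 31.91, DX = 5·√13, by the inverse law of cosines:
  cos(∠DWX) = (WD² + WX² - DX²) / (2·WD·WX)
  ∠DWX = 16.41°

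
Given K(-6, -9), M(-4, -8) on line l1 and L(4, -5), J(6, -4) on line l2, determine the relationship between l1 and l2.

Slope of line 1: m1 = (-8 - -9)/(-4 - -6) = 1/2 = 1/2
Slope of line 2: m2 = (-4 - -5)/(6 - 4) = 1/2 = 1/2
Two lines are parallel if and only if they have equal slopes (or both are vertical).
Here m1 = m2 = 1/2, confirming the lines are parallel.

Parallel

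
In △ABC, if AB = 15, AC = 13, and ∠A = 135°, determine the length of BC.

Law of cosines: BC^2 = 15^2 + 13^2 - 2(15)(13)cos(135°) = 195*sqrt(2) + 394, so BC = sqrt(195*sqrt(2) + 394).

sqrt(195*sqrt(2) + 394)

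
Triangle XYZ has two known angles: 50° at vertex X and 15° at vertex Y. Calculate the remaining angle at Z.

Let angle Z = x. Then 50 + 15 + x = 180.
x = 180 - 65 = 115 degrees.

115 degrees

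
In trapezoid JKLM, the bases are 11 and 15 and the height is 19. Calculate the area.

Area = (11 + 15) * 19 / 2 = 494 / 2 = 247

247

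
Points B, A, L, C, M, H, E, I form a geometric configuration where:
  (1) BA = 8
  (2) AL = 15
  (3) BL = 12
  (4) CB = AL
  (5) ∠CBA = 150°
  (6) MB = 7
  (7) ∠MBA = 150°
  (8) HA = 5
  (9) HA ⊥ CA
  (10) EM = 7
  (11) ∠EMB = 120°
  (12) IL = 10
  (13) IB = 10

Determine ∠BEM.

Step 1: By the law of cosines on triangle EMB: EB² = 7² + 7² − 2·7·7·cos(120°) = 147, so EB = 7·√3.
Step 2: By the inverse law of cosines on triangle BEM: cos(∠BEM) = ((7·√3)² + 7² − 7²) / (2·7·√3·7) = 147/169.74 = 0.866, so ∠BEM = 30°.

Therefore, the measure of angle ∠BEM = 30°.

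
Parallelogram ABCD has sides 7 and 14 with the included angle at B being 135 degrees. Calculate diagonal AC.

Using the law of cosines:
d^2 = 7^2 + 14^2 - 2(7)(14)cos(135 degrees)
d^2 = 49 + 196 - 196*-sqrt(2)/2
d^2 = 98*sqrt(2) + 245
d = 7*sqrt(2*sqrt(2) + 5)

7*sqrt(2*sqrt(2) + 5)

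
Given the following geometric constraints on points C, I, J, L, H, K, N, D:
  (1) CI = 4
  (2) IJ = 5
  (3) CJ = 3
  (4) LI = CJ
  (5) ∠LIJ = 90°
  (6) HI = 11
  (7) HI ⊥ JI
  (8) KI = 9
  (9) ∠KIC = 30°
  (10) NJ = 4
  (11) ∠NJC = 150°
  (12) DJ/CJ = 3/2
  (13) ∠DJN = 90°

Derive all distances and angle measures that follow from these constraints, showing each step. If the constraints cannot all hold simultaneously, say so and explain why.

The constraints are consistent.

From the given relations:
  LI = CJ = 3
  DJ = 3/2·CJ = 3/2·3 ≈ 4.5

Step 1: From CI = 4, IK = 9, and ∠CIK = 30°, by the law of cosines:
  CK² = CI² + IK² - 2·CI·IK·cos(30°) = 16 + 81 - 62.35 = 34.65
  CK ≈ 5.89

Step 2: From CJ = 3, JN = 4, and ∠CJN = 150°, by the law of cosines:
  CN² = CJ² + JN² - 2·CJ·JN·cos(150°) = 9 + 16 + 20.78 = 45.78
  CN ≈ 6.77

Step 3: From JI = 5, IL = 3, and ∠JIL = 90°, by the law of cosines:
  JL² = JI² + IL² - 2·JI·IL·cos(90°) = 25 + 9 - 0 = 34
  JL = √34

Step 4: From JI = 5, IH = 11, and ∠JIH = 90°, by the law of cosines:
  JH² = JI² + IH² - 2·JI·IH·cos(90°) = 25 + 121 - 0 = 146
  JH = √146

Step 5: From NJ = 4, JD = 4.5, and ∠NJD = 90°, by the law of cosines:
  ND² = NJ² + JD² - 2·NJ·JD·cos(90°) = 16 + 20.25 - 0 = 36.25
  ND ≈ 6.02

Step 6: From CI = 4, CJ = 3, IJ = 5, by the inverse law of cosines:
  cos(∠ICJ) = (CI² + CJ² - IJ²) / (2·CI·CJ)
  ∠ICJ = 90°

Step 7: From IC = 4, IJ = 5, CJ = 3, by the inverse law of cosines:
  cos(∠CIJ) = (IC² + IJ² - CJ²) / (2·IC·IJ)
  ∠CIJ = 36.87°

Step 8: From JC = 3, JI = 5, CI = 4, by the inverse law of cosines:
  cos(∠CJI) = (JC² + JI² - CI²) / (2·JC·JI)
  ∠CJI = 53.13°

Step 9: From CI = 4, CK = 5.89, IK = 9, by the inverse law of cosines:
  cos(∠ICK) = (CI² + CK² - IK²) / (2·CI·CK)
  ∠ICK = 130.14°

Step 10: From CJ = 3, CN = 6.77, JN = 4, by the inverse law of cosines:
  cos(∠JCN) = (CJ² + CN² - JN²) / (2·CJ·CN)
  ∠JCN = 17.19°

Step 11: From JH = √146, JI = 5, HI = 11, by the inverse law of cosines:
  cos(∠HJI) = (JH² + JI² - HI²) / (2·JH·JI)
  ∠HJI = 65.56°

Step 12: From JI = 5, JL = √34, IL = 3, by the inverse law of cosines:
  cos(∠IJL) = (JI² + JL² - IL²) / (2·JI·JL)
  ∠IJL = 30.96°

Step 13: From LI = 3, LJ = √34, IJ = 5, by the inverse law of cosines:
  cos(∠ILJ) = (LI² + LJ² - IJ²) / (2·LI·LJ)
  ∠ILJ = 59.04°

Step 14: From HI = 11, HJ = √146, IJ = 5, by the inverse law of cosines:
  cos(∠IHJ) = (HI² + HJ² - IJ²) / (2·HI·HJ)
  ∠IHJ = 24.44°

Step 15: From KC = 5.89, KI = 9, CI = 4, by the inverse law of cosines:
  cos(∠CKI) = (KC² + KI² - CI²) / (2·KC·KI)
  ∠CKI = 19.86°

Step 16: From NC = 6.77, NJ = 4, CJ = 3, by the inverse law of cosines:
  cos(∠CNJ) = (NC² + NJ² - CJ²) / (2·NC·NJ)
  ∠CNJ = 12.81°

Step 17: From ND = 6.02, NJ = 4, DJ = 4.5, by the inverse law of cosines:
  cos(∠DNJ) = (ND² + NJ² - DJ²) / (2·ND·NJ)
  ∠DNJ = 48.37°

Step 18: From DJ = 4.5, DN = 6.02, JN = 4, by the inverse law of cosines:
  cos(∠JDN) = (DJ² + DN² - JN²) / (2·DJ·DN)
  ∠JDN = 41.63°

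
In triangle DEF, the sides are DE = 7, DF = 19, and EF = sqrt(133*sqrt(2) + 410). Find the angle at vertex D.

By the inverse law of cosines: cos(D) = (DE² + DF² - EF²) / (2 × DE × DF)
cos(D) = (7² + 19² - (sqrt(133*sqrt(2) + 410))²) / (2 × 7 × 19)
cos(D) = (49 + 361 - (133*sqrt(2) + 410)) / 266
cos(D) = -sqrt(2)/2
D = arccos(-sqrt(2)/2) = 135°

135°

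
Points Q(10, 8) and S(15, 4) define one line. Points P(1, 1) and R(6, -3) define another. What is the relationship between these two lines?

Slope of line 1: m1 = (4 - 8)/(15 - 10) = -4/5 = -4/5
Slope of line 2: m2 = (-3 - 1)/(6 - 1) = -4/5 = -4/5
m1 = m2, so the lines are parallel.

Parallel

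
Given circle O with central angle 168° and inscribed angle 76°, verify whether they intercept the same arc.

By the inscribed angle theorem, the inscribed angle for a central angle of 168° should be 168° / 2 = 84°.
The given inscribed angle is 76°, which does not equal 84°.
Therefore, no, they do not correspond to the same arc.

No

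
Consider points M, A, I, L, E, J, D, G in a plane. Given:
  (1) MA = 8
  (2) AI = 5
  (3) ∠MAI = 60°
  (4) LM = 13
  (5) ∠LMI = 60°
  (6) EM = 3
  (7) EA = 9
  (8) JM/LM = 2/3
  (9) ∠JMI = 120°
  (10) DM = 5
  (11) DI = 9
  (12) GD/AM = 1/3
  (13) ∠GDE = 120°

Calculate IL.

Step 1: By the law of cosines on triangle IAM: IM² = 5² + 8² − 2·5·8·cos(60°) = 49, so IM = 7.
Step 2: By the law of cosines on triangle IML: IL² = 7² + 13² − 2·7·13·cos(60°) = 127, so IL = √127.

Therefore, the length of IL = √127.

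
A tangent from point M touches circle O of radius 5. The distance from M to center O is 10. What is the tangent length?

Let T be the point of tangency. Then OT ⊥ MT (radius ⊥ tangent).
In right triangle OTM: OM² = OT² + MT²
10² = 5² + MT²
MT² = 75, MT = 5*sqrt(3)

5*sqrt(3)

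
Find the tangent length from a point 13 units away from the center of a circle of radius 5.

tangent = √(d² - r²) = √(13² - 5²) = √(169 - 25) = √144 = 12

12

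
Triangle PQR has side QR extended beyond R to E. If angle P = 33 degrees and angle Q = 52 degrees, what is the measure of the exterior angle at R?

Exterior angle = 33 + 52 = 85 degrees (exterior angle theorem).

85 degrees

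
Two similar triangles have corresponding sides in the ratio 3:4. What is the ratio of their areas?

The ratio of areas of similar triangles equals the square of the side ratio.
Side ratio = 3:4
Area ratio = (3/4)^2 = 9/16 = 9:16

9:16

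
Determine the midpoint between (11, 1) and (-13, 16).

M = ((x₁ + x₂)/2, (y₁ + y₂)/2)
= ((11 + -13)/2, (1 + 16)/2)
= (-2/2, 17/2) = (-1, 17/2)

(-1, 17/2)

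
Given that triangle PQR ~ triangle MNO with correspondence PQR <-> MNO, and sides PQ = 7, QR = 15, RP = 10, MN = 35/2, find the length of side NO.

Since the triangles are similar, the ratio of corresponding sides is constant.
Scale factor k = MN / PQ = 35/2 / 7 = 5/2
NO = k * QR = 5/2 * 15 = 75/2

75/2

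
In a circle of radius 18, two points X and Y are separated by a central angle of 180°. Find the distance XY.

Drop a perpendicular from the center to the chord, bisecting both the chord and the central angle.
Each half-chord = r sin(θ/2) = 18 sin(90°).
The full chord = 2 × 18 × sin(90°) = 36.

36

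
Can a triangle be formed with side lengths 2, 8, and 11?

Check the triangle inequality: 2 + 8 = 10 ≤ 11.
Since the sum of two sides does not exceed the third, no triangle can be formed.

No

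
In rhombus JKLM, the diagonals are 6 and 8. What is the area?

Area = (6 * 8) / 2 = 48 / 2 = 24

24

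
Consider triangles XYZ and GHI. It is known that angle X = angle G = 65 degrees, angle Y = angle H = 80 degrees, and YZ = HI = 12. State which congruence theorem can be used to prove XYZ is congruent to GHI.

The given information matches AAS: Two pairs of corresponding angles and a non-included side are equal (Angle-Angle-Side).

AAS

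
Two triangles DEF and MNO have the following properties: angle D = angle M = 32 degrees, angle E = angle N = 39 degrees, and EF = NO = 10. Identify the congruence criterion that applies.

The given information provides:
angle D = angle M = 32 degrees, angle E = angle N = 39 degrees, and EF = NO = 10
This matches the AAS congruence theorem.
Two pairs of corresponding angles and a non-included side are equal (Angle-Angle-Side).

AAS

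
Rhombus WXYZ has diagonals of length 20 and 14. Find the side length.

The diagonals of a rhombus bisect each other at right angles.
Half-diagonals: 20/2 = 10 and 14/2 = 7
side = sqrt(10^2 + 7^2)
side = sqrt(100 + 49)
side = sqrt(149)

sqrt(149)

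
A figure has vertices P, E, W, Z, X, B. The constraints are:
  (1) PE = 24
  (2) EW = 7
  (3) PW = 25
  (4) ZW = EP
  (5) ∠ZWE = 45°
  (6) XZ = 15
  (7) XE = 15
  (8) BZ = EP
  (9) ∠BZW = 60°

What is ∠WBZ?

From the given relations: BZ = EP = 24; ZW = EP = 24.
Step 1: By the law of cosines on triangle BZW: BW² = 24² + 24² − 2·24·24·cos(60°) = 576, so BW = 24.
Step 2: By the inverse law of cosines on triangle WBZ: cos(∠WBZ) = (24² + 24² − 24²) / (2·24·24) = 576/1152 = 0.5, so ∠WBZ = 60°.

Therefore, the measure of angle ∠WBZ = 60°.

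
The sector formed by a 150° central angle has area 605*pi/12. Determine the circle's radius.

The sector covers 150°/360° = 5/12 of the full circle.
Full circle area = 605*pi/12 / 5/12 = 121*pi.
Since full area = πr², we get r² = 121*pi/π = 121, so r = 11.

11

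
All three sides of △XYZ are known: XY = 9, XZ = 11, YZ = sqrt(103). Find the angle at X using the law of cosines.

By the inverse law of cosines: cos(X) = (XY² + XZ² - YZ²) / (2 × XY × XZ)
cos(X) = (9² + 11² - (sqrt(103))²) / (2 × 9 × 11)
cos(X) = (81 + 121 - (103)) / 198
cos(X) = 1/2
X = arccos(1/2) = 60°

60°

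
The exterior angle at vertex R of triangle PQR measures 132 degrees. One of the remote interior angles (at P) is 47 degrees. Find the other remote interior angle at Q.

By the exterior angle theorem: exterior angle = sum of remote interior angles.
132 = 47 + angle Q
angle Q = 132 - 47 = 85 degrees

85 degrees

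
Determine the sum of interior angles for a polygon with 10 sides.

The sum of interior angles of an n-sided polygon is (n - 2) * 180.
For n = 10: (10 - 2) * 180 = 8 * 180 = 1440 degrees.

1440 degrees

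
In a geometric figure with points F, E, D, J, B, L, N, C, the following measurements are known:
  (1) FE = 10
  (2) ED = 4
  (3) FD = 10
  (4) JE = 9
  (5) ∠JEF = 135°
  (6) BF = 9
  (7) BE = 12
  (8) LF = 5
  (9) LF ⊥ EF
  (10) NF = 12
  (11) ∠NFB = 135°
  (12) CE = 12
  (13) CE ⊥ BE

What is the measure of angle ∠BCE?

Step 1: By the law of cosines on triangle CEB: CB² = 12² + 12² − 2·12·12·cos(90°) = 288, so CB = 12·√2.
Step 2: By the inverse law of cosines on triangle BCE: cos(∠BCE) = ((12·√2)² + 12² − 12²) / (2·12·√2·12) = 288/407.29 = 0.7071, so ∠BCE = 45°.

Therefore, the measure of angle ∠BCE = 45°.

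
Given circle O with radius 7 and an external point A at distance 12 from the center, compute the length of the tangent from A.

Let T be the point of tangency. Then OT ⊥ AT (radius ⊥ tangent).
In right triangle OTA: OA² = OT² + AT²
12² = 7² + AT²
AT² = 95, AT = sqrt(95)

sqrt(95)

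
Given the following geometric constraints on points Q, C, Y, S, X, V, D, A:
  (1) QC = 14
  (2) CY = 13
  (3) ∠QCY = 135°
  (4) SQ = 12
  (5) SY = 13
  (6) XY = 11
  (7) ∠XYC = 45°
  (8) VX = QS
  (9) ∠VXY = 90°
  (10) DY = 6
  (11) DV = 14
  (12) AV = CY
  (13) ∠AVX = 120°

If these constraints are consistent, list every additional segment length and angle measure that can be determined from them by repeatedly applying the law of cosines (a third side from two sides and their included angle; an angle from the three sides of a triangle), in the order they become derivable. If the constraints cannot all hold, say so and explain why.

The constraints are consistent. Derivable facts, in order:
After 1 step:
- CX ≈ 9.37
- QY ≈ 24.95
- XA ≈ 21.66
- YV ≈ 16.28
After 2 steps:
- ∠AXV = 31.32°
- ∠CQY = 21.62°
- ∠CXY = 78.88°
- ∠CYQ = 23.38°
- ∠DVY = 21.19°
- ∠DYV = 57.49°
- ∠QSY = 172.58°
- ∠QYS = 3.56°
- ∠SQY = 3.86°
- ∠VAX = 28.68°
- ∠VDY = 101.33°
- ∠VYX = 47.49°
- ∠XCY = 56.12°
- ∠XVY = 42.51°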